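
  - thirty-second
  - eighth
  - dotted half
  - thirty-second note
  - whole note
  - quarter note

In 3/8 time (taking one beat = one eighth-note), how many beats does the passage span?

One eighth-note beat = 4 thirty-second notes.
In thirty-second notes: thirty-second = 1; eighth = 4; dotted half = 24; thirty-second note = 1; whole note = 32; quarter note = 8.
Sum: 1 + 4 + 24 + 1 + 32 + 8 = 70.
70 ÷ 4 = 17.5 beats.

17.5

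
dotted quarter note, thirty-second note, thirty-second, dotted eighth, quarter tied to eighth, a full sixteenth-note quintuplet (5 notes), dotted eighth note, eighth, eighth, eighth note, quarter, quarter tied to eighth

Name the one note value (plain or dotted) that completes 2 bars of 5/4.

sixteenth note

2 bars of 5/4 = 80 thirty-second notes.
Express everything in thirty-second notes: dotted quarter note = 12; thirty-second note = 1; thirty-second = 1; dotted eighth = 6; quarter tied to eighth (quarter + eighth) = 12; a full sixteenth-note quintuplet (5 notes) (five quintuplet sixteenths span one quarter) = 8; dotted eighth note = 6; eighth = 4; eighth = 4; eighth note = 4; quarter = 8; quarter tied to eighth (quarter + eighth) = 12.
Adding: 12 + 1 + 1 + 6 + 12 + 8 + 6 + 4 + 4 + 4 + 8 + 12 = 78.
Remaining: 80 − 78 = 2 thirty-second notes, which is a sixteenth note.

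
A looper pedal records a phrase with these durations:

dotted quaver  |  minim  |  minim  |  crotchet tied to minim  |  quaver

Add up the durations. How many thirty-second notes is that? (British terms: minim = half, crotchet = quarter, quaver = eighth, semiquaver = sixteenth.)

66

In thirty-second notes: dotted quaver = 6; minim = 16; minim = 16; crotchet tied to minim (crotchet + minim) = 24; quaver = 4.
Total: 6 + 16 + 16 + 24 + 4 = 66 thirty-second notes.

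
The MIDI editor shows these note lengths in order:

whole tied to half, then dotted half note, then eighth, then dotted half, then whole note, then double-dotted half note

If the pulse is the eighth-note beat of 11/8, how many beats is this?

40

One eighth-note beat = 2 sixteenth notes.
Express everything in sixteenth notes: whole tied to half (whole + half) = 24; dotted half note = 12; eighth = 2; dotted half = 12; whole note = 16; double-dotted half note = 14.
Total: 24 + 12 + 2 + 12 + 16 + 14 = 80.
80 ÷ 2 = 40 beats.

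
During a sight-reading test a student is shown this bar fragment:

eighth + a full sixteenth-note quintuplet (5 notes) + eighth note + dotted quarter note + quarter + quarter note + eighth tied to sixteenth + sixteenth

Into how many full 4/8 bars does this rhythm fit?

One bar of 4/8 = 8 sixteenth notes.
In sixteenth notes: eighth = 2; a full sixteenth-note quintuplet (5 notes) (five quintuplet sixteenths span one quarter) = 4; eighth note = 2; dotted quarter note = 6; quarter = 4; quarter note = 4; eighth tied to sixteenth (eighth + sixteenth) = 3; sixteenth = 1.
Sum: 2 + 4 + 2 + 6 + 4 + 4 + 3 + 1 = 26.
26 ÷ 8 = 3 complete bars with 2 left over.

3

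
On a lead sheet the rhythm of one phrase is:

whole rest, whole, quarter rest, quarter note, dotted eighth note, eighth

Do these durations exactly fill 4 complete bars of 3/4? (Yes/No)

No

One bar of 3/4 = 12 sixteenth notes, so 4 bars = 48.
Each duration in sixteenth notes: whole rest = 16; whole = 16; quarter rest = 4; quarter note = 4; dotted eighth note = 3; eighth = 2.
Sum: 16 + 16 + 4 + 4 + 3 + 2 = 45.
45 falls short of 48, so the answer is No.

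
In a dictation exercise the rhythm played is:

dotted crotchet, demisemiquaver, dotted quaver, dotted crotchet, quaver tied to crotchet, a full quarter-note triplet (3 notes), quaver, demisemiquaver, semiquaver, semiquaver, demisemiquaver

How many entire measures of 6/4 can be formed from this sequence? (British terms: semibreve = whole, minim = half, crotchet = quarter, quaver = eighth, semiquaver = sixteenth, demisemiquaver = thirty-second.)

1

One bar of 6/4 = 48 thirty-second notes.
In thirty-second notes: dotted crotchet = 12; demisemiquaver = 1; dotted quaver = 6; dotted crotchet = 12; quaver tied to crotchet (quaver + crotchet) = 12; a full quarter-note triplet (3 notes) (three triplet quarters span one half) = 16; quaver = 4; demisemiquaver = 1; semiquaver = 2; semiquaver = 2; demisemiquaver = 1.
Adding: 12 + 1 + 6 + 12 + 12 + 16 + 4 + 1 + 2 + 2 + 1 = 69.
69 ÷ 48 = 1 complete bar with 21 left over.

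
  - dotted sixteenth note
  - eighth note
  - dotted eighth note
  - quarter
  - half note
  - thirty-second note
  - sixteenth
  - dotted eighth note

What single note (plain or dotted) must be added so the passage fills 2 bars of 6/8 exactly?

sixteenth note

2 bars of 6/8 = 48 thirty-second notes.
In thirty-second notes: dotted sixteenth note = 3; eighth note = 4; dotted eighth note = 6; quarter = 8; half note = 16; thirty-second note = 1; sixteenth = 2; dotted eighth note = 6.
Total: 3 + 4 + 6 + 8 + 16 + 1 + 2 + 6 = 46.
Remaining: 48 − 46 = 2 thirty-second notes, which is a sixteenth note.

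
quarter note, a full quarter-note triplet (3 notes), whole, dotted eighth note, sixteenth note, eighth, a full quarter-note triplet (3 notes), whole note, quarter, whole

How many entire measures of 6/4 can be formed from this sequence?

One bar of 6/4 = 24 sixteenth notes.
Convert each value to sixteenth notes: quarter note = 4; a full quarter-note triplet (3 notes) (three triplet quarters span one half) = 8; whole = 16; dotted eighth note = 3; sixteenth note = 1; eighth = 2; a full quarter-note triplet (3 notes) (three triplet quarters span one half) = 8; whole note = 16; quarter = 4; whole = 16.
Sum: 4 + 8 + 16 + 3 + 1 + 2 + 8 + 16 + 4 + 16 = 78.
78 ÷ 24 = 3 complete bars with 6 left over.

3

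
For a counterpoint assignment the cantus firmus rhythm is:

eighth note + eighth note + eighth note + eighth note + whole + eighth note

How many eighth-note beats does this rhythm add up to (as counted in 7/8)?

13

One eighth-note beat = 2 sixteenth notes.
Each duration in sixteenth notes: eighth note = 2; eighth note = 2; eighth note = 2; eighth note = 2; whole = 16; eighth note = 2.
Altogether 2 + 2 + 2 + 2 + 16 + 2 = 26.
26 ÷ 2 = 13 beats.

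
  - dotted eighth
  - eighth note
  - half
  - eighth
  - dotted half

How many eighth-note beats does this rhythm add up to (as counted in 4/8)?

13.5

One eighth-note beat = 2 sixteenth notes.
Express everything in sixteenth notes: dotted eighth = 3; eighth note = 2; half = 8; eighth = 2; dotted half = 12.
Altogether 3 + 2 + 8 + 2 + 12 = 27.
27 ÷ 2 = 13.5 beats.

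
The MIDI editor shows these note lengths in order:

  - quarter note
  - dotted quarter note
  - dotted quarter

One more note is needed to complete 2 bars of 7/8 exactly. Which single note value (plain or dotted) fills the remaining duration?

dotted half note

2 bars of 7/8 = 14 eighth notes.
Each duration in eighth notes: quarter note = 2; dotted quarter note = 3; dotted quarter = 3.
Altogether 2 + 3 + 3 = 8.
Remaining: 14 − 8 = 6 eighth notes, which is a dotted half note.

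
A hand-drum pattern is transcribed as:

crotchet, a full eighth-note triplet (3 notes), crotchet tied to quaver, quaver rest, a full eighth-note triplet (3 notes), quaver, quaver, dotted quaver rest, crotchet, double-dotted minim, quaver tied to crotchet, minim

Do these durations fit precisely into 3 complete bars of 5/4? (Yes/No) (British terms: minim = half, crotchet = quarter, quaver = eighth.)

No

One bar of 5/4 = 20 sixteenth notes, so 3 bars = 60.
Express everything in sixteenth notes: crotchet = 4; a full eighth-note triplet (3 notes) (three triplet eighths span one quarter) = 4; crotchet tied to quaver (crotchet + quaver) = 6; quaver rest = 2; a full eighth-note triplet (3 notes) (three triplet eighths span one quarter) = 4; quaver = 2; quaver = 2; dotted quaver rest = 3; crotchet = 4; double-dotted minim = 14; quaver tied to crotchet (quaver + crotchet) = 6; minim = 8.
Adding: 4 + 4 + 6 + 2 + 4 + 2 + 2 + 3 + 4 + 14 + 6 + 8 = 59.
59 falls short of 60, so the answer is No.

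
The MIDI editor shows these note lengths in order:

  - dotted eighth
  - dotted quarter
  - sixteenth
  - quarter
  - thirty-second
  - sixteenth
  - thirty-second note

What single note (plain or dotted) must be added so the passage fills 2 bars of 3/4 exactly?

2 bars of 3/4 = 48 thirty-second notes.
Convert each value to thirty-second notes: dotted eighth = 6; dotted quarter = 12; sixteenth = 2; quarter = 8; thirty-second = 1; sixteenth = 2; thirty-second note = 1.
Total: 6 + 12 + 2 + 8 + 1 + 2 + 1 = 32.
Remaining: 48 − 32 = 16 thirty-second notes, which is a half note.

half note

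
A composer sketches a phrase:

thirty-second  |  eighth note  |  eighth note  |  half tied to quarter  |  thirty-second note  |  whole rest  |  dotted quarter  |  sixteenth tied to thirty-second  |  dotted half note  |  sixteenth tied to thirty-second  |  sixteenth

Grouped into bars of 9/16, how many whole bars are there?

6

One bar of 9/16 = 18 thirty-second notes.
Express everything in thirty-second notes: thirty-second = 1; eighth note = 4; eighth note = 4; half tied to quarter (half + quarter) = 24; thirty-second note = 1; whole rest = 32; dotted quarter = 12; sixteenth tied to thirty-second (sixteenth + thirty-second) = 3; dotted half note = 24; sixteenth tied to thirty-second (sixteenth + thirty-second) = 3; sixteenth = 2.
Sum: 1 + 4 + 4 + 24 + 1 + 32 + 12 + 3 + 24 + 3 + 2 = 110.
110 ÷ 18 = 6 complete bars with 2 left over.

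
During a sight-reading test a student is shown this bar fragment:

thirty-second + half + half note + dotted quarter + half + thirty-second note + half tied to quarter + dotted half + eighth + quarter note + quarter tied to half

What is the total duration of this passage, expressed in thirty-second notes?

146

Express everything in thirty-second notes: thirty-second = 1; half = 16; half note = 16; dotted quarter = 12; half = 16; thirty-second note = 1; half tied to quarter (half + quarter) = 24; dotted half = 24; eighth = 4; quarter note = 8; quarter tied to half (quarter + half) = 24.
Altogether 1 + 16 + 16 + 12 + 16 + 1 + 24 + 24 + 4 + 8 + 24 = 146 thirty-second notes.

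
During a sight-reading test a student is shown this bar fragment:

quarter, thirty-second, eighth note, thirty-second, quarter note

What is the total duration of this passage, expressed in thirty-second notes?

Working in thirty-second notes: quarter = 8; thirty-second = 1; eighth note = 4; thirty-second = 1; quarter note = 8.
Adding: 8 + 1 + 4 + 1 + 8 = 22 thirty-second notes.

22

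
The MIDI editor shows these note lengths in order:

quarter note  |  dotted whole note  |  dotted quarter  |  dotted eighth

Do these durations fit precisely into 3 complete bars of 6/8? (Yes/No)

One bar of 6/8 = 12 sixteenth notes, so 3 bars = 36.
Convert each value to sixteenth notes: quarter note = 4; dotted whole note = 24; dotted quarter = 6; dotted eighth = 3.
Adding: 4 + 24 + 6 + 3 = 37.
37 exceeds 36, so the answer is No.

No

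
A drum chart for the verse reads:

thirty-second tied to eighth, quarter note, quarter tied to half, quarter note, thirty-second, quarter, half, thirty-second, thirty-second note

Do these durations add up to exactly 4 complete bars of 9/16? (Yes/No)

Yes

One bar of 9/16 = 18 thirty-second notes, so 4 bars = 72.
Working in thirty-second notes: thirty-second tied to eighth (thirty-second + eighth) = 5; quarter note = 8; quarter tied to half (quarter + half) = 24; quarter note = 8; thirty-second = 1; quarter = 8; half = 16; thirty-second = 1; thirty-second note = 1.
Sum: 5 + 8 + 24 + 8 + 1 + 8 + 16 + 1 + 1 = 72.
72 equals 72, so the answer is Yes.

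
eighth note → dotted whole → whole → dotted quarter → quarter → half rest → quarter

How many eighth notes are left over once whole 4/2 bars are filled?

One bar of 4/2 = 16 eighth notes.
Working in eighth notes: eighth note = 1; dotted whole = 12; whole = 8; dotted quarter = 3; quarter = 2; half rest = 4; quarter = 2.
Adding: 1 + 12 + 8 + 3 + 2 + 4 + 2 = 32.
32 ÷ 16 = 2 complete bars with 0 eighth notes remaining.

0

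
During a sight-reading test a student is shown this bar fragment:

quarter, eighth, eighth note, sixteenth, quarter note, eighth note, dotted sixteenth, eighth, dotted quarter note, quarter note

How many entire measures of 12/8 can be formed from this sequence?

1

One bar of 12/8 = 48 thirty-second notes.
Working in thirty-second notes: quarter = 8; eighth = 4; eighth note = 4; sixteenth = 2; quarter note = 8; eighth note = 4; dotted sixteenth = 3; eighth = 4; dotted quarter note = 12; quarter note = 8.
Sum: 8 + 4 + 4 + 2 + 8 + 4 + 3 + 4 + 12 + 8 = 57.
57 ÷ 48 = 1 complete bar with 9 left over.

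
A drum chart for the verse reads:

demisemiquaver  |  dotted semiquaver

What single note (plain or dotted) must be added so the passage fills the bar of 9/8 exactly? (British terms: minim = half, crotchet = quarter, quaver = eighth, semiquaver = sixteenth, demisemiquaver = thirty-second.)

whole note

The bar of 9/8 = 36 thirty-second notes.
Express everything in thirty-second notes: demisemiquaver = 1; dotted semiquaver = 3.
Total: 1 + 3 = 4.
Remaining: 36 − 4 = 32 thirty-second notes, which is a whole note.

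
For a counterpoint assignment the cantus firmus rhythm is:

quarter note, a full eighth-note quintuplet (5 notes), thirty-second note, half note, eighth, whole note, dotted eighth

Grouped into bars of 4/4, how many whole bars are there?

2

One bar of 4/4 = 32 thirty-second notes.
In thirty-second notes: quarter note = 8; a full eighth-note quintuplet (5 notes) (five quintuplet eighths span one half) = 16; thirty-second note = 1; half note = 16; eighth = 4; whole note = 32; dotted eighth = 6.
Altogether 8 + 16 + 1 + 16 + 4 + 32 + 6 = 83.
83 ÷ 32 = 2 complete bars with 19 left over.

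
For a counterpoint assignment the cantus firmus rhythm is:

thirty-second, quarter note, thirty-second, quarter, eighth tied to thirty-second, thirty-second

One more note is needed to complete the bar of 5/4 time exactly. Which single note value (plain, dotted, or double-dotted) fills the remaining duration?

The bar of 5/4 = 40 thirty-second notes.
In thirty-second notes: thirty-second = 1; quarter note = 8; thirty-second = 1; quarter = 8; eighth tied to thirty-second (eighth + thirty-second) = 5; thirty-second = 1.
Adding: 1 + 8 + 1 + 8 + 5 + 1 = 24.
Remaining: 40 − 24 = 16 thirty-second notes, which is a half note.

half note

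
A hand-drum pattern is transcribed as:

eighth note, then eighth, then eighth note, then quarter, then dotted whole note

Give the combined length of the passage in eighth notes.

17

Express everything in eighth notes: eighth note = 1; eighth = 1; eighth note = 1; quarter = 2; dotted whole note = 12.
Adding: 1 + 1 + 1 + 2 + 12 = 17 eighth notes.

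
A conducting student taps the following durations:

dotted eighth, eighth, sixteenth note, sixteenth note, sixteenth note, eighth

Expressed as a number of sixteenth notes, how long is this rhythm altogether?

10

Each duration in sixteenth notes: dotted eighth = 3; eighth = 2; sixteenth note = 1; sixteenth note = 1; sixteenth note = 1; eighth = 2.
Altogether 3 + 2 + 1 + 1 + 1 + 2 = 10 sixteenth notes.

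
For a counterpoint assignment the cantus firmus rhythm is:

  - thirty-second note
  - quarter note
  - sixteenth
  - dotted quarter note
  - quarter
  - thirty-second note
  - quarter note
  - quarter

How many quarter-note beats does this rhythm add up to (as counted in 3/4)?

6

One quarter-note beat = 8 thirty-second notes.
In thirty-second notes: thirty-second note = 1; quarter note = 8; sixteenth = 2; dotted quarter note = 12; quarter = 8; thirty-second note = 1; quarter note = 8; quarter = 8.
Total: 1 + 8 + 2 + 12 + 8 + 1 + 8 + 8 = 48.
48 ÷ 8 = 6 beats.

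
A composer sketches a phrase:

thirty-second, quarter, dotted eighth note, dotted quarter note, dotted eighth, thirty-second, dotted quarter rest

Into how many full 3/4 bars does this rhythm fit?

One bar of 3/4 = 24 thirty-second notes.
In thirty-second notes: thirty-second = 1; quarter = 8; dotted eighth note = 6; dotted quarter note = 12; dotted eighth = 6; thirty-second = 1; dotted quarter rest = 12.
Adding: 1 + 8 + 6 + 12 + 6 + 1 + 12 = 46.
46 ÷ 24 = 1 complete bar with 22 left over.

1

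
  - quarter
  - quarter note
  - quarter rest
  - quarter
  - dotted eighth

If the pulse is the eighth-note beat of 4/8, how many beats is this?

9.5

One eighth-note beat = 2 sixteenth notes.
Convert each value to sixteenth notes: quarter = 4; quarter note = 4; quarter rest = 4; quarter = 4; dotted eighth = 3.
Altogether 4 + 4 + 4 + 4 + 3 = 19.
19 ÷ 2 = 9.5 beats.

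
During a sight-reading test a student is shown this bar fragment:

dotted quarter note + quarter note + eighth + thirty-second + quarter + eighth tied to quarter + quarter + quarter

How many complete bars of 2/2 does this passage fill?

One bar of 2/2 = 32 thirty-second notes.
Express everything in thirty-second notes: dotted quarter note = 12; quarter note = 8; eighth = 4; thirty-second = 1; quarter = 8; eighth tied to quarter (eighth + quarter) = 12; quarter = 8; quarter = 8.
Sum: 12 + 8 + 4 + 1 + 8 + 12 + 8 + 8 = 61.
61 ÷ 32 = 1 complete bar with 29 left over.

1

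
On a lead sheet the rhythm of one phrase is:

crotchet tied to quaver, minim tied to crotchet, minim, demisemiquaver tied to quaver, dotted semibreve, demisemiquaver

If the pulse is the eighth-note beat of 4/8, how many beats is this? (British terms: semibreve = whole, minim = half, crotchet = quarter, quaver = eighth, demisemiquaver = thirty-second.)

26.5

One eighth-note beat = 4 thirty-second notes.
Convert each value to thirty-second notes: crotchet tied to quaver (crotchet + quaver) = 12; minim tied to crotchet (minim + crotchet) = 24; minim = 16; demisemiquaver tied to quaver (demisemiquaver + quaver) = 5; dotted semibreve = 48; demisemiquaver = 1.
Total: 12 + 24 + 16 + 5 + 48 + 1 = 106.
106 ÷ 4 = 26.5 beats.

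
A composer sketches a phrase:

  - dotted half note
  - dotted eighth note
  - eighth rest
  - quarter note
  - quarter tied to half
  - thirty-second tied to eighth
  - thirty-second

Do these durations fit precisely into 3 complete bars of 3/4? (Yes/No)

One bar of 3/4 = 24 thirty-second notes, so 3 bars = 72.
Working in thirty-second notes: dotted half note = 24; dotted eighth note = 6; eighth rest = 4; quarter note = 8; quarter tied to half (quarter + half) = 24; thirty-second tied to eighth (thirty-second + eighth) = 5; thirty-second = 1.
Altogether 24 + 6 + 4 + 8 + 24 + 5 + 1 = 72.
72 equals 72, so the answer is Yes.

Yes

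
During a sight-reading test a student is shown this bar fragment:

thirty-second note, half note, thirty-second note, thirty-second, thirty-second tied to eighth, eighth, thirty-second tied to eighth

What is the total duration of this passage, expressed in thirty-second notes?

In thirty-second notes: thirty-second note = 1; half note = 16; thirty-second note = 1; thirty-second = 1; thirty-second tied to eighth (thirty-second + eighth) = 5; eighth = 4; thirty-second tied to eighth (thirty-second + eighth) = 5.
Sum: 1 + 16 + 1 + 1 + 5 + 4 + 5 = 33 thirty-second notes.

33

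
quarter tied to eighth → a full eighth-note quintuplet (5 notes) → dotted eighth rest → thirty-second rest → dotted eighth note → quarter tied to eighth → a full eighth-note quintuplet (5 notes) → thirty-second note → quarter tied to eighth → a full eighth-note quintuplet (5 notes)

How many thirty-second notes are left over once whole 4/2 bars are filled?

34

One bar of 4/2 = 64 thirty-second notes.
In thirty-second notes: quarter tied to eighth (quarter + eighth) = 12; a full eighth-note quintuplet (5 notes) (five quintuplet eighths span one half) = 16; dotted eighth rest = 6; thirty-second rest = 1; dotted eighth note = 6; quarter tied to eighth (quarter + eighth) = 12; a full eighth-note quintuplet (5 notes) (five quintuplet eighths span one half) = 16; thirty-second note = 1; quarter tied to eighth (quarter + eighth) = 12; a full eighth-note quintuplet (5 notes) (five quintuplet eighths span one half) = 16.
Total: 12 + 16 + 6 + 1 + 6 + 12 + 16 + 1 + 12 + 16 = 98.
98 ÷ 64 = 1 complete bar with 34 thirty-second notes remaining.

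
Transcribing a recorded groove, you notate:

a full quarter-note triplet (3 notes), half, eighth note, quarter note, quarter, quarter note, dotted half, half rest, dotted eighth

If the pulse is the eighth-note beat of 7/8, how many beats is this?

One eighth-note beat = 2 sixteenth notes.
In sixteenth notes: a full quarter-note triplet (3 notes) (three triplet quarters span one half) = 8; half = 8; eighth note = 2; quarter note = 4; quarter = 4; quarter note = 4; dotted half = 12; half rest = 8; dotted eighth = 3.
Adding: 8 + 8 + 2 + 4 + 4 + 4 + 12 + 8 + 3 = 53.
53 ÷ 2 = 26.5 beats.

26.5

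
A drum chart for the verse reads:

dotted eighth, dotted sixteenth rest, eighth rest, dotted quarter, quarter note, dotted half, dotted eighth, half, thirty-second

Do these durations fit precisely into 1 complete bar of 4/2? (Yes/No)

One bar of 4/2 = 64 thirty-second notes.
Convert each value to thirty-second notes: dotted eighth = 6; dotted sixteenth rest = 3; eighth rest = 4; dotted quarter = 12; quarter note = 8; dotted half = 24; dotted eighth = 6; half = 16; thirty-second = 1.
Altogether 6 + 3 + 4 + 12 + 8 + 24 + 6 + 16 + 1 = 80.
80 exceeds 64, so the answer is No.

No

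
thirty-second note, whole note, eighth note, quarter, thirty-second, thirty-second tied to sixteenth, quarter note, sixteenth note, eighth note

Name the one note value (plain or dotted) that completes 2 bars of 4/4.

2 bars of 4/4 = 64 thirty-second notes.
Working in thirty-second notes: thirty-second note = 1; whole note = 32; eighth note = 4; quarter = 8; thirty-second = 1; thirty-second tied to sixteenth (thirty-second + sixteenth) = 3; quarter note = 8; sixteenth note = 2; eighth note = 4.
Sum: 1 + 32 + 4 + 8 + 1 + 3 + 8 + 2 + 4 = 63.
Remaining: 64 − 63 = 1 thirty-second note, which is a thirty-second note.

thirty-second note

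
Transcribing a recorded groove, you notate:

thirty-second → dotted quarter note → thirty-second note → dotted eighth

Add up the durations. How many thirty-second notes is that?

20

Express everything in thirty-second notes: thirty-second = 1; dotted quarter note = 12; thirty-second note = 1; dotted eighth = 6.
Adding: 1 + 12 + 1 + 6 = 20 thirty-second notes.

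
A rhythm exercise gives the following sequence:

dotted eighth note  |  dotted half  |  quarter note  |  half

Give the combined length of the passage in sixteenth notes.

27

In sixteenth notes: dotted eighth note = 3; dotted half = 12; quarter note = 4; half = 8.
Adding: 3 + 12 + 4 + 8 = 27 sixteenth notes.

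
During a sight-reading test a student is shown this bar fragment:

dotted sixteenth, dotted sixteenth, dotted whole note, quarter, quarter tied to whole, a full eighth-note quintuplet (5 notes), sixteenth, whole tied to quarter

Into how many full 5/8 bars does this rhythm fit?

One bar of 5/8 = 20 thirty-second notes.
Each duration in thirty-second notes: dotted sixteenth = 3; dotted sixteenth = 3; dotted whole note = 48; quarter = 8; quarter tied to whole (quarter + whole) = 40; a full eighth-note quintuplet (5 notes) (five quintuplet eighths span one half) = 16; sixteenth = 2; whole tied to quarter (whole + quarter) = 40.
Adding: 3 + 3 + 48 + 8 + 40 + 16 + 2 + 40 = 160.
160 ÷ 20 = 8 complete bars with 0 left over.

8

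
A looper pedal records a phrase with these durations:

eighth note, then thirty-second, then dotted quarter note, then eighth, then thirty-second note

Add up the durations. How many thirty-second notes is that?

22

In thirty-second notes: eighth note = 4; thirty-second = 1; dotted quarter note = 12; eighth = 4; thirty-second note = 1.
Total: 4 + 1 + 12 + 4 + 1 = 22 thirty-second notes.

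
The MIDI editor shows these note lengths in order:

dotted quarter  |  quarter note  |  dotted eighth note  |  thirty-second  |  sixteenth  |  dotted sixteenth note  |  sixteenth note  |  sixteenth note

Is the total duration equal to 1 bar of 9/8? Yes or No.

Yes

One bar of 9/8 = 36 thirty-second notes.
In thirty-second notes: dotted quarter = 12; quarter note = 8; dotted eighth note = 6; thirty-second = 1; sixteenth = 2; dotted sixteenth note = 3; sixteenth note = 2; sixteenth note = 2.
Sum: 12 + 8 + 6 + 1 + 2 + 3 + 2 + 2 = 36.
36 equals 36, so the answer is Yes.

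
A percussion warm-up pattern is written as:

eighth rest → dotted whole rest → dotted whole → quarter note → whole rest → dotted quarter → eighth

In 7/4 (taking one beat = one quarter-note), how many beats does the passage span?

19.5

One quarter-note beat = 2 eighth notes.
In eighth notes: eighth rest = 1; dotted whole rest = 12; dotted whole = 12; quarter note = 2; whole rest = 8; dotted quarter = 3; eighth = 1.
Sum: 1 + 12 + 12 + 2 + 8 + 3 + 1 = 39.
39 ÷ 2 = 19.5 beats.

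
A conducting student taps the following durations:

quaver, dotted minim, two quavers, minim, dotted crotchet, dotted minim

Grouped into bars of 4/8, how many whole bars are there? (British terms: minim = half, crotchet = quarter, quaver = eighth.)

5

One bar of 4/8 = 4 eighth notes.
Convert each value to eighth notes: quaver = 1; dotted minim = 6; quaver = 1; quaver = 1; minim = 4; dotted crotchet = 3; dotted minim = 6.
Altogether 1 + 6 + 1 + 1 + 4 + 3 + 6 = 22.
22 ÷ 4 = 5 complete bars with 2 left over.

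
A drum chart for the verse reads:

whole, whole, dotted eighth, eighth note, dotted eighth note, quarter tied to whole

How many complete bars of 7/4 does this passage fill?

One bar of 7/4 = 28 sixteenth notes.
Working in sixteenth notes: whole = 16; whole = 16; dotted eighth = 3; eighth note = 2; dotted eighth note = 3; quarter tied to whole (quarter + whole) = 20.
Altogether 16 + 16 + 3 + 2 + 3 + 20 = 60.
60 ÷ 28 = 2 complete bars with 4 left over.

2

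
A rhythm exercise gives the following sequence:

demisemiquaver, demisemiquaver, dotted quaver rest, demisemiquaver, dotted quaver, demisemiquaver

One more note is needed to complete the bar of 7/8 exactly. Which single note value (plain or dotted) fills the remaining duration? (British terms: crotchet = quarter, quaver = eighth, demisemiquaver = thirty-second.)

The bar of 7/8 = 28 thirty-second notes.
In thirty-second notes: demisemiquaver = 1; demisemiquaver = 1; dotted quaver rest = 6; demisemiquaver = 1; dotted quaver = 6; demisemiquaver = 1.
Adding: 1 + 1 + 6 + 1 + 6 + 1 = 16.
Remaining: 28 − 16 = 12 thirty-second notes, which is a dotted quarter note.

dotted quarter note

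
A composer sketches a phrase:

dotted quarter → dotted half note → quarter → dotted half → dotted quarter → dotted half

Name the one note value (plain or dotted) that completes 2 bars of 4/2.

2 bars of 4/2 = 32 eighth notes.
In eighth notes: dotted quarter = 3; dotted half note = 6; quarter = 2; dotted half = 6; dotted quarter = 3; dotted half = 6.
Adding: 3 + 6 + 2 + 6 + 3 + 6 = 26.
Remaining: 32 − 26 = 6 eighth notes, which is a dotted half note.

dotted half note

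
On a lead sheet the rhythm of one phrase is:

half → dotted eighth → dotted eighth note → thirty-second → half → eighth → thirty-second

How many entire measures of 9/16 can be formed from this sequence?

2

One bar of 9/16 = 18 thirty-second notes.
Convert each value to thirty-second notes: half = 16; dotted eighth = 6; dotted eighth note = 6; thirty-second = 1; half = 16; eighth = 4; thirty-second = 1.
Adding: 16 + 6 + 6 + 1 + 16 + 4 + 1 = 50.
50 ÷ 18 = 2 complete bars with 14 left over.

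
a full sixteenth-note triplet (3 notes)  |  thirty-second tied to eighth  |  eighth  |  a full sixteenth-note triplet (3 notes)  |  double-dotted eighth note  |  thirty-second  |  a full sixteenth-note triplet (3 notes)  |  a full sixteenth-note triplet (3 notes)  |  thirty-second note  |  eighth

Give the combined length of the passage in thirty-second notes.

38

Convert each value to thirty-second notes: a full sixteenth-note triplet (3 notes) (three triplet sixteenths span one eighth) = 4; thirty-second tied to eighth (thirty-second + eighth) = 5; eighth = 4; a full sixteenth-note triplet (3 notes) (three triplet sixteenths span one eighth) = 4; double-dotted eighth note = 7; thirty-second = 1; a full sixteenth-note triplet (3 notes) (three triplet sixteenths span one eighth) = 4; a full sixteenth-note triplet (3 notes) (three triplet sixteenths span one eighth) = 4; thirty-second note = 1; eighth = 4.
Altogether 4 + 5 + 4 + 4 + 7 + 1 + 4 + 4 + 1 + 4 = 38 thirty-second notes.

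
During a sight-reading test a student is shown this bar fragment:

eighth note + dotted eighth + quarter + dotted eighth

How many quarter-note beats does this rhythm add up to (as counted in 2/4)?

3

One quarter-note beat = 4 sixteenth notes.
Convert each value to sixteenth notes: eighth note = 2; dotted eighth = 3; quarter = 4; dotted eighth = 3.
Sum: 2 + 3 + 4 + 3 = 12.
12 ÷ 4 = 3 beats.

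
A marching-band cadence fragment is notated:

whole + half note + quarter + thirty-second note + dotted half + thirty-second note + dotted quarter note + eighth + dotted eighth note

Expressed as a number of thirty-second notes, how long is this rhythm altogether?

104

Convert each value to thirty-second notes: whole = 32; half note = 16; quarter = 8; thirty-second note = 1; dotted half = 24; thirty-second note = 1; dotted quarter note = 12; eighth = 4; dotted eighth note = 6.
Sum: 32 + 16 + 8 + 1 + 24 + 1 + 12 + 4 + 6 = 104 thirty-second notes.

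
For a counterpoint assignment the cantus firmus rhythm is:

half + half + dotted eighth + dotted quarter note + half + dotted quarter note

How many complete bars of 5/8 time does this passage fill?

3

One bar of 5/8 = 10 sixteenth notes.
Each duration in sixteenth notes: half = 8; half = 8; dotted eighth = 3; dotted quarter note = 6; half = 8; dotted quarter note = 6.
Sum: 8 + 8 + 3 + 6 + 8 + 6 = 39.
39 ÷ 10 = 3 complete bars with 9 left over.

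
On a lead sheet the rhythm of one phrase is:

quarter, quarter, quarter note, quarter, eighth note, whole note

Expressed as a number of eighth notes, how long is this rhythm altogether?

17

Working in eighth notes: quarter = 2; quarter = 2; quarter note = 2; quarter = 2; eighth note = 1; whole note = 8.
Altogether 2 + 2 + 2 + 2 + 1 + 8 = 17 eighth notes.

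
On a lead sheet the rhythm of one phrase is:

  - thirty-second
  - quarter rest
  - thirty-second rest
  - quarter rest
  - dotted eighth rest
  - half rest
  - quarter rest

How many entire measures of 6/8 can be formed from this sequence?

2

One bar of 6/8 = 24 thirty-second notes.
Working in thirty-second notes: thirty-second = 1; quarter rest = 8; thirty-second rest = 1; quarter rest = 8; dotted eighth rest = 6; half rest = 16; quarter rest = 8.
Adding: 1 + 8 + 1 + 8 + 6 + 16 + 8 = 48.
48 ÷ 24 = 2 complete bars with 0 left over.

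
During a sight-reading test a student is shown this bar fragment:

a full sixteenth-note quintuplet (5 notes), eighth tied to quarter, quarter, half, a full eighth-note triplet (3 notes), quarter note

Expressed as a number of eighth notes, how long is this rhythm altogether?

Each duration in eighth notes: a full sixteenth-note quintuplet (5 notes) (five quintuplet sixteenths span one quarter) = 2; eighth tied to quarter (eighth + quarter) = 3; quarter = 2; half = 4; a full eighth-note triplet (3 notes) (three triplet eighths span one quarter) = 2; quarter note = 2.
Sum: 2 + 3 + 2 + 4 + 2 + 2 = 15 eighth notes.

15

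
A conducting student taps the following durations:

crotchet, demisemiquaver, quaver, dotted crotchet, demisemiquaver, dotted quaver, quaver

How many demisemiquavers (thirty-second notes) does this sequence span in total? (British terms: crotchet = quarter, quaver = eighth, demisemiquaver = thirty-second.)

Each duration in thirty-second notes: crotchet = 8; demisemiquaver = 1; quaver = 4; dotted crotchet = 12; demisemiquaver = 1; dotted quaver = 6; quaver = 4.
Altogether 8 + 1 + 4 + 12 + 1 + 6 + 4 = 36 thirty-second notes.

36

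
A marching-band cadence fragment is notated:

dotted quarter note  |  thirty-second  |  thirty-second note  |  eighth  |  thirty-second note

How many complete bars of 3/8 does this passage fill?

1

One bar of 3/8 = 12 thirty-second notes.
Express everything in thirty-second notes: dotted quarter note = 12; thirty-second = 1; thirty-second note = 1; eighth = 4; thirty-second note = 1.
Adding: 12 + 1 + 1 + 4 + 1 = 19.
19 ÷ 12 = 1 complete bar with 7 left over.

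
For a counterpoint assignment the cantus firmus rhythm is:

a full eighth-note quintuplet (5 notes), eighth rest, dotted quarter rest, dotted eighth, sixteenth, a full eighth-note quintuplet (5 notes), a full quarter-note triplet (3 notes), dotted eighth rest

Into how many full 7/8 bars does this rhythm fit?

2

One bar of 7/8 = 14 sixteenth notes.
In sixteenth notes: a full eighth-note quintuplet (5 notes) (five quintuplet eighths span one half) = 8; eighth rest = 2; dotted quarter rest = 6; dotted eighth = 3; sixteenth = 1; a full eighth-note quintuplet (5 notes) (five quintuplet eighths span one half) = 8; a full quarter-note triplet (3 notes) (three triplet quarters span one half) = 8; dotted eighth rest = 3.
Adding: 8 + 2 + 6 + 3 + 1 + 8 + 8 + 3 = 39.
39 ÷ 14 = 2 complete bars with 11 left over.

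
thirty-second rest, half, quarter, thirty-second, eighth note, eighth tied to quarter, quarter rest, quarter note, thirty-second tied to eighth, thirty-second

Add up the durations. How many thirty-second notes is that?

Express everything in thirty-second notes: thirty-second rest = 1; half = 16; quarter = 8; thirty-second = 1; eighth note = 4; eighth tied to quarter (eighth + quarter) = 12; quarter rest = 8; quarter note = 8; thirty-second tied to eighth (thirty-second + eighth) = 5; thirty-second = 1.
Altogether 1 + 16 + 8 + 1 + 4 + 12 + 8 + 8 + 5 + 1 = 64 thirty-second notes.

64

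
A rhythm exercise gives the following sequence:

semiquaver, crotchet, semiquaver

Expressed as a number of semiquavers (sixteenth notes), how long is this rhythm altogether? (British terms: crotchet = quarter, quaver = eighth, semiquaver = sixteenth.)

Convert each value to sixteenth notes: semiquaver = 1; crotchet = 4; semiquaver = 1.
Adding: 1 + 4 + 1 = 6 sixteenth notes.

6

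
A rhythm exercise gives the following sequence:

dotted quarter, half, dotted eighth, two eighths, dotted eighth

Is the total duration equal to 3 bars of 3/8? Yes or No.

One bar of 3/8 = 6 sixteenth notes, so 3 bars = 18.
Working in sixteenth notes: dotted quarter = 6; half = 8; dotted eighth = 3; eighth = 2; eighth = 2; dotted eighth = 3.
Adding: 6 + 8 + 3 + 2 + 2 + 3 = 24.
24 exceeds 18, so the answer is No.

No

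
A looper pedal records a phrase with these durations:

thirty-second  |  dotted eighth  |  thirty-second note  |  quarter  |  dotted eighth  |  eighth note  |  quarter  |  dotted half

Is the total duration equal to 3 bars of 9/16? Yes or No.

One bar of 9/16 = 18 thirty-second notes, so 3 bars = 54.
In thirty-second notes: thirty-second = 1; dotted eighth = 6; thirty-second note = 1; quarter = 8; dotted eighth = 6; eighth note = 4; quarter = 8; dotted half = 24.
Total: 1 + 6 + 1 + 8 + 6 + 4 + 8 + 24 = 58.
58 exceeds 54, so the answer is No.

No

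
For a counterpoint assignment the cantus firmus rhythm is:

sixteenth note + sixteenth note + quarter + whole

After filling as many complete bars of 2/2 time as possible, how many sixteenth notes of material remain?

One bar of 2/2 = 16 sixteenth notes.
Each duration in sixteenth notes: sixteenth note = 1; sixteenth note = 1; quarter = 4; whole = 16.
Total: 1 + 1 + 4 + 16 = 22.
22 ÷ 16 = 1 complete bar with 6 sixteenth notes remaining.

6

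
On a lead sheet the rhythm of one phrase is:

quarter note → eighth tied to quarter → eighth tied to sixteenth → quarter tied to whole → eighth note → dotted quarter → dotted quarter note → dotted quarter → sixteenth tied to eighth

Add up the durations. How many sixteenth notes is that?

In sixteenth notes: quarter note = 4; eighth tied to quarter (eighth + quarter) = 6; eighth tied to sixteenth (eighth + sixteenth) = 3; quarter tied to whole (quarter + whole) = 20; eighth note = 2; dotted quarter = 6; dotted quarter note = 6; dotted quarter = 6; sixteenth tied to eighth (sixteenth + eighth) = 3.
Adding: 4 + 6 + 3 + 20 + 2 + 6 + 6 + 6 + 3 = 56 sixteenth notes.

56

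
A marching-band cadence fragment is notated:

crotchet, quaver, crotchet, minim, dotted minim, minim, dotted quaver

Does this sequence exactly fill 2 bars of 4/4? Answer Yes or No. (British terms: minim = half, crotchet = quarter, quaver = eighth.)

No

One bar of 4/4 = 16 sixteenth notes, so 2 bars = 32.
Each duration in sixteenth notes: crotchet = 4; quaver = 2; crotchet = 4; minim = 8; dotted minim = 12; minim = 8; dotted quaver = 3.
Adding: 4 + 2 + 4 + 8 + 12 + 8 + 3 = 41.
41 exceeds 32, so the answer is No.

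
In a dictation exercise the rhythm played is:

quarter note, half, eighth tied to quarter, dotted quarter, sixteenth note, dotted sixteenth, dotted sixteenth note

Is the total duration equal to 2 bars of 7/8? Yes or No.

Yes

One bar of 7/8 = 28 thirty-second notes, so 2 bars = 56.
Working in thirty-second notes: quarter note = 8; half = 16; eighth tied to quarter (eighth + quarter) = 12; dotted quarter = 12; sixteenth note = 2; dotted sixteenth = 3; dotted sixteenth note = 3.
Adding: 8 + 16 + 12 + 12 + 2 + 3 + 3 = 56.
56 equals 56, so the answer is Yes.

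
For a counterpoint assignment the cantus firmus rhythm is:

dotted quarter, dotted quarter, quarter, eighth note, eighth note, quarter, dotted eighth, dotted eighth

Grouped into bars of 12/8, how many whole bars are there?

1

One bar of 12/8 = 24 sixteenth notes.
Express everything in sixteenth notes: dotted quarter = 6; dotted quarter = 6; quarter = 4; eighth note = 2; eighth note = 2; quarter = 4; dotted eighth = 3; dotted eighth = 3.
Total: 6 + 6 + 4 + 2 + 2 + 4 + 3 + 3 = 30.
30 ÷ 24 = 1 complete bar with 6 left over.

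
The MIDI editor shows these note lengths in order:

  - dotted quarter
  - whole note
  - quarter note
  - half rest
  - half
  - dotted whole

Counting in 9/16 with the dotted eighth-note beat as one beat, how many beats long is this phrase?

22

One dotted eighth-note beat = 3 sixteenth notes.
Convert each value to sixteenth notes: dotted quarter = 6; whole note = 16; quarter note = 4; half rest = 8; half = 8; dotted whole = 24.
Altogether 6 + 16 + 4 + 8 + 8 + 24 = 66.
66 ÷ 3 = 22 beats.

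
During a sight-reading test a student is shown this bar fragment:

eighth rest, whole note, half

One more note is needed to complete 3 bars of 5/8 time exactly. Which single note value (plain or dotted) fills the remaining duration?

quarter note

3 bars of 5/8 = 15 eighth notes.
In eighth notes: eighth rest = 1; whole note = 8; half = 4.
Total: 1 + 8 + 4 = 13.
Remaining: 15 − 13 = 2 eighth notes, which is a quarter note.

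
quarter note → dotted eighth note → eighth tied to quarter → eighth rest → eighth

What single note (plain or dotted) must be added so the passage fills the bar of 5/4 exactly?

dotted eighth note

The bar of 5/4 = 20 sixteenth notes.
Each duration in sixteenth notes: quarter note = 4; dotted eighth note = 3; eighth tied to quarter (eighth + quarter) = 6; eighth rest = 2; eighth = 2.
Sum: 4 + 3 + 6 + 2 + 2 = 17.
Remaining: 20 − 17 = 3 sixteenth notes, which is a dotted eighth note.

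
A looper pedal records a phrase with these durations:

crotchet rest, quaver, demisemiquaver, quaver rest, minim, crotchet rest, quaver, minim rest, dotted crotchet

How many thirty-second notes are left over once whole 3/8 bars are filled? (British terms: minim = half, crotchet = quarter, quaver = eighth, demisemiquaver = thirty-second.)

1

One bar of 3/8 = 12 thirty-second notes.
Express everything in thirty-second notes: crotchet rest = 8; quaver = 4; demisemiquaver = 1; quaver rest = 4; minim = 16; crotchet rest = 8; quaver = 4; minim rest = 16; dotted crotchet = 12.
Adding: 8 + 4 + 1 + 4 + 16 + 8 + 4 + 16 + 12 = 73.
73 ÷ 12 = 6 complete bars with 1 thirty-second note remaining.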